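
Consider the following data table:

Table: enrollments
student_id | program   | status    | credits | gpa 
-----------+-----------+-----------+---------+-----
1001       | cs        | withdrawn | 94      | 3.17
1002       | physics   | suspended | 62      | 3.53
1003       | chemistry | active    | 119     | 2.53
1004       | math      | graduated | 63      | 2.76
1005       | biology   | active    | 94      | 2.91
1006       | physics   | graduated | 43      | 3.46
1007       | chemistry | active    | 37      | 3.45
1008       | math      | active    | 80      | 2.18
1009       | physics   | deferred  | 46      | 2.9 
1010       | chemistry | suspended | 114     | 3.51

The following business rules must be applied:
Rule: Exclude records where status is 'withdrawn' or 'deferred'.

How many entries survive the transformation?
8

Step 1: Count records to exclude
  - 1 (withdrawn) + 1 (deferred) = 2 records
Step 2: Total records: 10
Step 3: Remaining = 10 - 2 = 8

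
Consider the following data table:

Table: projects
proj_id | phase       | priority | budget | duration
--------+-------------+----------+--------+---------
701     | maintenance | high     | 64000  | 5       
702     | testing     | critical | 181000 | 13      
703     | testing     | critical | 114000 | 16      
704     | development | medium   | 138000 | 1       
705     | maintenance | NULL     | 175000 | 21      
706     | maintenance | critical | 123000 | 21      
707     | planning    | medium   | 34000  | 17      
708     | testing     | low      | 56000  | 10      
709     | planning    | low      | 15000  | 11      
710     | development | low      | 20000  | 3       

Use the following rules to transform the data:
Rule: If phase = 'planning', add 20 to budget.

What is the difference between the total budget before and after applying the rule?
40

Step 1: Original sum of budget = 920000
Step 2: 2 records have phase = 'planning'
Step 3: Each affected record changes by 20
Step 4: Total change = 2 × 20 = 40
Step 5: New sum = 920000 + 40 = 920040
Step 6: Difference = |920040 - 920000| = 40
        (Sum increased by 40)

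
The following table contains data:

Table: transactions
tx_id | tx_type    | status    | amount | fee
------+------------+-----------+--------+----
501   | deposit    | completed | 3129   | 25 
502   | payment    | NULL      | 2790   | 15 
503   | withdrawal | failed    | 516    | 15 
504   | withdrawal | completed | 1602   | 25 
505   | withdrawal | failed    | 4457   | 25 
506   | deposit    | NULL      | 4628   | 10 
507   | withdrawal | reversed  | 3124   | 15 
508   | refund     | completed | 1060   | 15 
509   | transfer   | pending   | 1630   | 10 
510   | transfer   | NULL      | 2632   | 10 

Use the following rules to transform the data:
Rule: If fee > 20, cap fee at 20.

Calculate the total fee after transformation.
150

Step 1: 3 records have fee > 20
Step 2: These records originally summed to 75
Step 3: After capping: 3 × 20 = 60
Step 4: Unaffected records sum: 90
Step 5: Final sum = 60 + 90 = 150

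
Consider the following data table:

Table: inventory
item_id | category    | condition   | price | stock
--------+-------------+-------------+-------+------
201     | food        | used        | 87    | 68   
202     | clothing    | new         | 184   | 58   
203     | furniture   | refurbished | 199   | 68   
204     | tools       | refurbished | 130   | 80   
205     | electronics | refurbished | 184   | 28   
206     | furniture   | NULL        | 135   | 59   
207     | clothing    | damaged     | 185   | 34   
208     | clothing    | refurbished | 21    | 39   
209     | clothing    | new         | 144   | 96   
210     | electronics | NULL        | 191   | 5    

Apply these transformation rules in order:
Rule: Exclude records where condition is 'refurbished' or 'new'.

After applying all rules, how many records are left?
4

Step 1: Count records to exclude
  - 4 (refurbished) + 2 (new) = 6 records
Step 2: Total records: 10
Step 3: Remaining = 10 - 6 = 4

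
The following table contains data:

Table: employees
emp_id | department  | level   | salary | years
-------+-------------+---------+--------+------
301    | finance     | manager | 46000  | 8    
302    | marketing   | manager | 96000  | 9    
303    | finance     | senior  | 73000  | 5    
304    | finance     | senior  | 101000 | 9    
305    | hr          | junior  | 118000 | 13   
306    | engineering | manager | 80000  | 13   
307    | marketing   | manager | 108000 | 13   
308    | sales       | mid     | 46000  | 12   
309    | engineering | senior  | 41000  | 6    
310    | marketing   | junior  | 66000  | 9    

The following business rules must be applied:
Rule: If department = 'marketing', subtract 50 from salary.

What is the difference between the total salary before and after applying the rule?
150

Step 1: Original sum of salary = 775000
Step 2: 3 records have department = 'marketing'
Step 3: Each affected record changes by -50
Step 4: Total change = 3 × -50 = -150
Step 5: New sum = 775000 + -150 = 774850
Step 6: Difference = |774850 - 775000| = 150
        (Sum decreased by 150)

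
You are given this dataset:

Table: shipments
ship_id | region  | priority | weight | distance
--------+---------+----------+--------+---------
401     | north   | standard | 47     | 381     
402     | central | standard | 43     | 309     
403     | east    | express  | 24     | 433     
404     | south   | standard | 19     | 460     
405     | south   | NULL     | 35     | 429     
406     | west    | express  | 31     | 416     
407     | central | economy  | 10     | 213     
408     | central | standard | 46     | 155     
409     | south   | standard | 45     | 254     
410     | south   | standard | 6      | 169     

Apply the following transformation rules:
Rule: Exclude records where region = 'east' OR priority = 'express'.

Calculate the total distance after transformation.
2370

Step 1: Find records where region = 'east' OR priority = 'express'
Step 2: 2 records match, summing to 849
Step 3: Original sum: 3219
Step 4: Remaining sum = 3219 - 849 = 2370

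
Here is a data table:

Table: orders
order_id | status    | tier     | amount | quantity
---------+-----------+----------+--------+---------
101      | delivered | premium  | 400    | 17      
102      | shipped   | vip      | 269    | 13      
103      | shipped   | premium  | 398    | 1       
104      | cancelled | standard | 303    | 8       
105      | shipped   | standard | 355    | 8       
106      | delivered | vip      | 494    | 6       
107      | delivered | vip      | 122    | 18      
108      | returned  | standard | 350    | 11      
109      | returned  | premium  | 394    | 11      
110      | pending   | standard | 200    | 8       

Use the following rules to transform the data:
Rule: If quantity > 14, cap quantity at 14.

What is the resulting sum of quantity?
94

Step 1: 2 records have quantity > 14
Step 2: These records originally summed to 35
Step 3: After capping: 2 × 14 = 28
Step 4: Unaffected records sum: 66
Step 5: Final sum = 28 + 66 = 94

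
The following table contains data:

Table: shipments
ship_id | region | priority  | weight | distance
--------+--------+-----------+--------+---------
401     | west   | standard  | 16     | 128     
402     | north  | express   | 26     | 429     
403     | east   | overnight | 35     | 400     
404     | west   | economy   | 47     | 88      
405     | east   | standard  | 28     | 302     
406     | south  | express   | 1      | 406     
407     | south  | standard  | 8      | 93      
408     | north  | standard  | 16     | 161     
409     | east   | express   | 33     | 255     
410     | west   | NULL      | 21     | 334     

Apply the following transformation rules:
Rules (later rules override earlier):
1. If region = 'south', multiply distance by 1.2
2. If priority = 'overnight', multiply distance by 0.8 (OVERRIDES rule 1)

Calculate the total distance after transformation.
2615.8

Step 1: Rule 2 takes priority for records with priority = 'overnight'
  - 1 records: 400 × 0.8 = 320.0
Step 2: Rule 1 applies to remaining records with region = 'south'
  - 2 records: 499 × 1.2 = 598.8
Step 3: Other records unchanged: 1697
Step 4: Final sum = 320.0 + 598.8 + 1697 = 2615.8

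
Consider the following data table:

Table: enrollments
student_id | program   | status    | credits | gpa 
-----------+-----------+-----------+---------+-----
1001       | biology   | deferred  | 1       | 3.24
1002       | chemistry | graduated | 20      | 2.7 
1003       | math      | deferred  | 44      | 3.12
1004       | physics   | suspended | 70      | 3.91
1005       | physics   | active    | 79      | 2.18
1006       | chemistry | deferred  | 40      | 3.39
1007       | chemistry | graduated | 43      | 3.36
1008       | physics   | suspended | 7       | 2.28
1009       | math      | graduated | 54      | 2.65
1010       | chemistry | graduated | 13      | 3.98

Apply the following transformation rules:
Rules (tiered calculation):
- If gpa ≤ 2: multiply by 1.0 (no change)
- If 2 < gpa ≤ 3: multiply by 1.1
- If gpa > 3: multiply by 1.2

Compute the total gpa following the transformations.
35.99

Step 1: Tier 1 (gpa ≤ 2): 0 records, sum = 0 × 1.0 = 0.0
Step 2: Tier 2 (2 < gpa ≤ 3): 4 records, sum = 9.81 × 1.1 = 10.79
Step 3: Tier 3 (gpa > 3): 6 records, sum = 21.0 × 1.2 = 25.2
Step 4: Final sum = 0.0 + 10.79 + 25.2 = 35.99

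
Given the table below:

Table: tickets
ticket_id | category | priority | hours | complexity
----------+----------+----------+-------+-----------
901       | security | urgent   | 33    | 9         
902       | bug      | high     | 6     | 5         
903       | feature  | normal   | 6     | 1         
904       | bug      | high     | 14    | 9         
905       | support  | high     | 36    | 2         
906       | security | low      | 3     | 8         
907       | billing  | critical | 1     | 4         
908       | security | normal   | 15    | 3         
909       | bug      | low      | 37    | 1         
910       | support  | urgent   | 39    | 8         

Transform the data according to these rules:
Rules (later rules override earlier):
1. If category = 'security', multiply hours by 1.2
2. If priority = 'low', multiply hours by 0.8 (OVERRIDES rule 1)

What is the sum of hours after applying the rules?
191.6

Step 1: Rule 2 takes priority for records with priority = 'low'
  - 2 records: 40 × 0.8 = 32.0
Step 2: Rule 1 applies to remaining records with category = 'security'
  - 2 records: 48 × 1.2 = 57.6
Step 3: Other records unchanged: 102
Step 4: Final sum = 32.0 + 57.6 + 102 = 191.6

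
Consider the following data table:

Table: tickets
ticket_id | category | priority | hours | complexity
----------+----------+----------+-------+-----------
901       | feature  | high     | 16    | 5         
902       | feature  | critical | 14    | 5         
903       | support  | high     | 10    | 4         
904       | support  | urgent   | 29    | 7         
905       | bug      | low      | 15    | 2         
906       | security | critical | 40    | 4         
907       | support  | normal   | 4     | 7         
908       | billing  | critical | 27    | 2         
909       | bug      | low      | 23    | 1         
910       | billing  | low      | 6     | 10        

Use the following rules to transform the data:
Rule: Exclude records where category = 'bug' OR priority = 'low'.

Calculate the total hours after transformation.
140

Step 1: Find records where category = 'bug' OR priority = 'low'
Step 2: 3 records match, summing to 44
Step 3: Original sum: 184
Step 4: Remaining sum = 184 - 44 = 140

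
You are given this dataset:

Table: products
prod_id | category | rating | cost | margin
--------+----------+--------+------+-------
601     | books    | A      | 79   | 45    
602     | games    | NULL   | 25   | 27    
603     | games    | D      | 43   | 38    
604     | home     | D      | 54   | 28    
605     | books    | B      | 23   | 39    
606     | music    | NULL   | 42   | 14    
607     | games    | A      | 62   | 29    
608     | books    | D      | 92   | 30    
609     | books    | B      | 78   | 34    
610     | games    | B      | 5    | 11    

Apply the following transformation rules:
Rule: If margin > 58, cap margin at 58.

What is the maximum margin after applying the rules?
45

Step 1: Original maximum margin = 45
Step 2: Check cap of 58 against maximum
Step 3: No records exceed the cap (max 45 <= cap 58), so no capping applies
Step 4: Maximum after transformation = 45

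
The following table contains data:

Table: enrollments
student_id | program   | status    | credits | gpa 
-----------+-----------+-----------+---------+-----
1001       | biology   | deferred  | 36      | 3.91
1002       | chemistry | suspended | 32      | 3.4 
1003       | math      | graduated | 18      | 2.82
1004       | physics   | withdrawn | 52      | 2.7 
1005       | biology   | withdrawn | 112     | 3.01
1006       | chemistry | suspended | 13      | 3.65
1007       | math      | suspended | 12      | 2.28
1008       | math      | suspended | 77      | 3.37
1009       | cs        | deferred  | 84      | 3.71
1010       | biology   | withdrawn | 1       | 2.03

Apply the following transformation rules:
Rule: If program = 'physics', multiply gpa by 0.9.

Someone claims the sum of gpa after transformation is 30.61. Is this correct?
Yes, the result is correct.

Step 1: Calculate the correct sum after transformation
Step 2: Apply multiplier 0.9 to records where program = 'physics'
Step 3: Correct result = 30.61
Step 4: Claimed result = 30.61
Step 5: 30.61 = 30.61 ✓
Conclusion: The claimed result is correct.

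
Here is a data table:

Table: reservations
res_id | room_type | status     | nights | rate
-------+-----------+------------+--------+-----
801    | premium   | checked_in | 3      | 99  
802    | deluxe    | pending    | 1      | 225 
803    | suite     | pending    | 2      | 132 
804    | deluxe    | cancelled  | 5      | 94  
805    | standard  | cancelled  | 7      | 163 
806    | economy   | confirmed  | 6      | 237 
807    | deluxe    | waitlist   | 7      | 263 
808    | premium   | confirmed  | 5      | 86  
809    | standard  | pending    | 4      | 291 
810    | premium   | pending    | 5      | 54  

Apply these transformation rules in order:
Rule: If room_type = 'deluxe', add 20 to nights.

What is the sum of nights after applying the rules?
105

Step 1: Count records where room_type = 'deluxe': 3
Step 2: Total bonus added: 3 × 20 = 60
Step 3: Original sum of nights: 45
Step 4: Final sum = 45 + 60 = 105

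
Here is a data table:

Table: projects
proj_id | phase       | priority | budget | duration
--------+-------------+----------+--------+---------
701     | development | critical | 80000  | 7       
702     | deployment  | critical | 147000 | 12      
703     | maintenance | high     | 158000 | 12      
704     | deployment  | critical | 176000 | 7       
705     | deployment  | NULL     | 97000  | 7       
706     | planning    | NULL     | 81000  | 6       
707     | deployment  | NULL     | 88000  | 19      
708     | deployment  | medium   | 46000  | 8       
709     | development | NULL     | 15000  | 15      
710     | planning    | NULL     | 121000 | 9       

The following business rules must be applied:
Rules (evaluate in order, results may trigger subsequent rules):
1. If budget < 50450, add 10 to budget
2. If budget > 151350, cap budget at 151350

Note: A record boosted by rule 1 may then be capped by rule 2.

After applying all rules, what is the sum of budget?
977720

Step 1: Apply rule 1 to records with budget < 50450
  - 2 records get bonus of 10
  - Of these, 0 records then exceed 151350 and get capped
Step 2: Apply rule 2 to records with budget > 151350
  - 2 records (original) are capped
Step 3: Calculate final sum = 977720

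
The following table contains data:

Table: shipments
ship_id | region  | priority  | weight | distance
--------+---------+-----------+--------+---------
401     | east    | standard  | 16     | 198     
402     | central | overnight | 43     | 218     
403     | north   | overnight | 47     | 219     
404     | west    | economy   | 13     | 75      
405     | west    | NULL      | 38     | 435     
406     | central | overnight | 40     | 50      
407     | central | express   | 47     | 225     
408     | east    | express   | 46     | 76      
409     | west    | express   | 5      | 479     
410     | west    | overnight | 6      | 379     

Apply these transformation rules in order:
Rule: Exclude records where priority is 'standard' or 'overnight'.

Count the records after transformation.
5

Step 1: Count records to exclude
  - 1 (standard) + 4 (overnight) = 5 records
Step 2: Total records: 10
Step 3: Remaining = 10 - 5 = 5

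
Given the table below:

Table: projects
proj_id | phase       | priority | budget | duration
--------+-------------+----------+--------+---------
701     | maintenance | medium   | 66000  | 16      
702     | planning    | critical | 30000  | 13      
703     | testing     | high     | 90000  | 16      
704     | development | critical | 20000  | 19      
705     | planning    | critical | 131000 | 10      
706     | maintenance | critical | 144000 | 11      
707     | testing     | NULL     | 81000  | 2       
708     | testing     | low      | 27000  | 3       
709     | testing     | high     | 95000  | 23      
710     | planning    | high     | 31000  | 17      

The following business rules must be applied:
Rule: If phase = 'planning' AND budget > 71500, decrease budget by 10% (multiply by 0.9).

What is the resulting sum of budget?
701900.0

Step 1: Find records where phase = 'planning' AND budget > 71500
Step 2: 1 records match, summing to 131000
Step 3: After multiplier: 131000 × 0.9 = 117900.0
Step 4: Unaffected records sum: 584000
Step 5: Final sum = 117900.0 + 584000 = 701900.0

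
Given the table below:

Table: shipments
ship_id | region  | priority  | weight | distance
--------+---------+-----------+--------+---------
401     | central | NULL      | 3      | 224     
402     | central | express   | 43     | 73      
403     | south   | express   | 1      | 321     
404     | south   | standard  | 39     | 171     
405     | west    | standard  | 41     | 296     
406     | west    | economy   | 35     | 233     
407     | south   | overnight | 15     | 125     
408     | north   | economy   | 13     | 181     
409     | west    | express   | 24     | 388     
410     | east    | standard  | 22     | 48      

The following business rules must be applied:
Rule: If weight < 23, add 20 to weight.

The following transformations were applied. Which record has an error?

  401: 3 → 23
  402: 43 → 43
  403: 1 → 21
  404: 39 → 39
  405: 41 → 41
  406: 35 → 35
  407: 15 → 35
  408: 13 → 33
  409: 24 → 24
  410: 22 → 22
Record 410 has an error. The correct transformed value should be 42, not 22.

Step 1: Check each record against the rule
Step 2: Record 410 has weight = 22
Step 3: Since 22 < 23, the bonus should have been applied
Step 4: Correct value = 42, but claimed value = 22
Conclusion: Record 410 has the error.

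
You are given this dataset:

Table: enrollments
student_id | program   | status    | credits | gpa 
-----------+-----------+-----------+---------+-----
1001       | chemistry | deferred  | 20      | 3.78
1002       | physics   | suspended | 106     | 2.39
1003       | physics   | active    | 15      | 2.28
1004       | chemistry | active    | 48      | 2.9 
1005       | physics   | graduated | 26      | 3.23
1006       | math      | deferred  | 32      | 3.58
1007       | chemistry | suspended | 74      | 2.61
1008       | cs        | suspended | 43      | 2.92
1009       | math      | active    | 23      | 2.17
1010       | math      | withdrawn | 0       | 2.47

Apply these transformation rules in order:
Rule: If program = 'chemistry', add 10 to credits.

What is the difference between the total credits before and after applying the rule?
30

Step 1: Original sum of credits = 387
Step 2: 3 records have program = 'chemistry'
Step 3: Each affected record changes by 10
Step 4: Total change = 3 × 10 = 30
Step 5: New sum = 387 + 30 = 417
Step 6: Difference = |417 - 387| = 30
        (Sum increased by 30)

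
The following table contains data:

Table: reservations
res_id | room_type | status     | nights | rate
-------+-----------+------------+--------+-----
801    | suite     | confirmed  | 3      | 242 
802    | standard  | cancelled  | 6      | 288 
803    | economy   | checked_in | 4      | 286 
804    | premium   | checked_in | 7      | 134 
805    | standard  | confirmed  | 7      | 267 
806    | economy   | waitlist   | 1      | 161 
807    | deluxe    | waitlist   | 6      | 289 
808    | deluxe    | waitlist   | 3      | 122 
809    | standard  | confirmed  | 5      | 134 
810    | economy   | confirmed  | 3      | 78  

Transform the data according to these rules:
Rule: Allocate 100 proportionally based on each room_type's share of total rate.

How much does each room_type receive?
deluxe: 20.54, economy: 26.24, premium: 6.7, standard: 34.43, suite: 12.09

Step 1: Calculate total rate = 2001
Step 2: Calculate each room_type's proportion:
  deluxe: 411/2001 = 20.54% → 20.54
  economy: 525/2001 = 26.24% → 26.24
  premium: 134/2001 = 6.70% → 6.7
  standard: 689/2001 = 34.43% → 34.43
  suite: 242/2001 = 12.09% → 12.09
Step 3: Verify: sum of allocations ≈ 100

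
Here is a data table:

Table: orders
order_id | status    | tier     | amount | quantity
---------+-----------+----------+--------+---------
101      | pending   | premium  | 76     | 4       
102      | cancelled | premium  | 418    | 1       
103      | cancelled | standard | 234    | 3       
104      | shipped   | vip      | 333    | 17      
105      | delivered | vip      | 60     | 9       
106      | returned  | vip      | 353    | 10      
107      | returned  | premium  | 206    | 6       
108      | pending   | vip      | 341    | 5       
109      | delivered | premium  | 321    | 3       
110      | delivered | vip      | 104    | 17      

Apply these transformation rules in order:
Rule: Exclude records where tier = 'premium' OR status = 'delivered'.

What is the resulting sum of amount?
1261

Step 1: Find records where tier = 'premium' OR status = 'delivered'
Step 2: 6 records match, summing to 1185
Step 3: Original sum: 2446
Step 4: Remaining sum = 2446 - 1185 = 1261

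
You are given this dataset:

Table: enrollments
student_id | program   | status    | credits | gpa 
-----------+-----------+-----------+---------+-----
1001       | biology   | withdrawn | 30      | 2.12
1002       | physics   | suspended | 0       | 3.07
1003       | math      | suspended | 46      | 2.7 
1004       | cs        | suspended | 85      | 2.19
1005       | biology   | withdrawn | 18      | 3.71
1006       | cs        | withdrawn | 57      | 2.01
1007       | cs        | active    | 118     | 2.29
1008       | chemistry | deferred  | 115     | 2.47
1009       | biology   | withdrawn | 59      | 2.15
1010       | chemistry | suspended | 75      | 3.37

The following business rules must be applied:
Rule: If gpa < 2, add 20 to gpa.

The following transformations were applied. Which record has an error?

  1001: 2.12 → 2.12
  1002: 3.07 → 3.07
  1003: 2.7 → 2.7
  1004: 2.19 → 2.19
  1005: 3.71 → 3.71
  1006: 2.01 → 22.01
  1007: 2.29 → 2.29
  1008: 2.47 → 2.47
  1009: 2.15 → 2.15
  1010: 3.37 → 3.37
Record 1006 has an error. The correct transformed value should be 2.01, not 22.01.

Step 1: Check each record against the rule
Step 2: Record 1006 has gpa = 2.01
Step 3: Since 2.01 >= 2, the bonus should not have been applied
Step 4: Correct value = 2.01, but claimed value = 22.01
Conclusion: Record 1006 has the error.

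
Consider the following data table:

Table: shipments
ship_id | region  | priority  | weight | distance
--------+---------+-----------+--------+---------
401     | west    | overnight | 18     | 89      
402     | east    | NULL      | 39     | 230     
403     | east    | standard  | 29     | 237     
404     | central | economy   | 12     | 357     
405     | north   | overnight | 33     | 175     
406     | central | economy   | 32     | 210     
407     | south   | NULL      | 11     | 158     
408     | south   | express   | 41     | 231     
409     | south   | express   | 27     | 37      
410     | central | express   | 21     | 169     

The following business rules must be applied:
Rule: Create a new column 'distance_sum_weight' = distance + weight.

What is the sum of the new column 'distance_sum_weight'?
2156

Step 1: For each record, compute distance + weight
Example calculations:
  89 + 18 = 107
  230 + 39 = 269
  237 + 29 = 266
  ...
Step 2: Sum all derived values
Step 3: Total = 2156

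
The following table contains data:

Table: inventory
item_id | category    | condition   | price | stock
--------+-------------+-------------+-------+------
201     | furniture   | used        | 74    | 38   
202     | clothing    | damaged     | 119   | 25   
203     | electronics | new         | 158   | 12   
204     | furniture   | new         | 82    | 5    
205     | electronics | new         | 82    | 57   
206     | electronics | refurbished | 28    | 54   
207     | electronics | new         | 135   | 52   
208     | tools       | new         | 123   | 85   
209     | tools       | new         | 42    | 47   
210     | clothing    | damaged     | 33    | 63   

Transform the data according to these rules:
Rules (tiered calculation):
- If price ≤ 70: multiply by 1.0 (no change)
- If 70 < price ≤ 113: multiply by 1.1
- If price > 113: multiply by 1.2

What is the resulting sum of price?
1006.8

Step 1: Tier 1 (price ≤ 70): 3 records, sum = 103 × 1.0 = 103.0
Step 2: Tier 2 (70 < price ≤ 113): 3 records, sum = 238 × 1.1 = 261.8
Step 3: Tier 3 (price > 113): 4 records, sum = 535 × 1.2 = 642.0
Step 4: Final sum = 103.0 + 261.8 + 642.0 = 1006.8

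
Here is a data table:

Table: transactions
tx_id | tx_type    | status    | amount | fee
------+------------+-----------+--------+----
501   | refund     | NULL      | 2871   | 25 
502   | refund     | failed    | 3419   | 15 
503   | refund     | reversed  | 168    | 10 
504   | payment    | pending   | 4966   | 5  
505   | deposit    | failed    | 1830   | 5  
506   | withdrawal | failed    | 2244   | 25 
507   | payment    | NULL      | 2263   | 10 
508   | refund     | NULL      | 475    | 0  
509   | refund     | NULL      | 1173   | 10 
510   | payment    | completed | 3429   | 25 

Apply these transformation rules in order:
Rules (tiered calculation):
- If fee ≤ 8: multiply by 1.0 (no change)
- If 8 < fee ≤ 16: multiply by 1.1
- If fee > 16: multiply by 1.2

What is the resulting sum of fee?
149.5

Step 1: Tier 1 (fee ≤ 8): 3 records, sum = 10 × 1.0 = 10.0
Step 2: Tier 2 (8 < fee ≤ 16): 4 records, sum = 45 × 1.1 = 49.5
Step 3: Tier 3 (fee > 16): 3 records, sum = 75 × 1.2 = 90.0
Step 4: Final sum = 10.0 + 49.5 + 90.0 = 149.5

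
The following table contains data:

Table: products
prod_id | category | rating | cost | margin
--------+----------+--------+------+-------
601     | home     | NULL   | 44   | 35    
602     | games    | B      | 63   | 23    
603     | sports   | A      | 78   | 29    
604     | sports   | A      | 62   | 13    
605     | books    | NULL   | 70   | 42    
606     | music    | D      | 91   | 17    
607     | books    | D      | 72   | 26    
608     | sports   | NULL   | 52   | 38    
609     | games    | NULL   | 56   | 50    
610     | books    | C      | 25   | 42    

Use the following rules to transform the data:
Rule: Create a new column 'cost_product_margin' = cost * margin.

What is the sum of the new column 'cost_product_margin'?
18242

Step 1: For each record, compute cost * margin
Example calculations:
  44 * 35 = 1540
  63 * 23 = 1449
  78 * 29 = 2262
  ...
Step 2: Sum all derived values
Step 3: Total = 18242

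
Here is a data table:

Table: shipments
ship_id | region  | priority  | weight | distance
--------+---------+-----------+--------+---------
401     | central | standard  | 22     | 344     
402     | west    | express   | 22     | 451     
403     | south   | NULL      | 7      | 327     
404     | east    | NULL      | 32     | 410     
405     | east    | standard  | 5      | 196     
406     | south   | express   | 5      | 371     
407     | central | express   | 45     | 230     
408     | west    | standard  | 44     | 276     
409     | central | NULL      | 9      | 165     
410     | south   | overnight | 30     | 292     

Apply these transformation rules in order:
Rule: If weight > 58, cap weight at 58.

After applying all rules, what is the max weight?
45

Step 1: Original maximum weight = 45
Step 2: Check cap of 58 against maximum
Step 3: No records exceed the cap (max 45 <= cap 58), so no capping applies
Step 4: Maximum after transformation = 45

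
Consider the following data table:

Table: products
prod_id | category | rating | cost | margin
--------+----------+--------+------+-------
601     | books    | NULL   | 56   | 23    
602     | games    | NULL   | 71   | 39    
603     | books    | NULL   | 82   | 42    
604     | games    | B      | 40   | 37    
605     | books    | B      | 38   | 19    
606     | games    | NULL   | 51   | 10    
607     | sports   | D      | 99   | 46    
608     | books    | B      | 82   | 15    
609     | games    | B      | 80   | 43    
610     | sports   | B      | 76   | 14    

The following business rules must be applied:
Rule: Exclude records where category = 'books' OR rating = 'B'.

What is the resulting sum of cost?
221

Step 1: Find records where category = 'books' OR rating = 'B'
Step 2: 7 records match, summing to 454
Step 3: Original sum: 675
Step 4: Remaining sum = 675 - 454 = 221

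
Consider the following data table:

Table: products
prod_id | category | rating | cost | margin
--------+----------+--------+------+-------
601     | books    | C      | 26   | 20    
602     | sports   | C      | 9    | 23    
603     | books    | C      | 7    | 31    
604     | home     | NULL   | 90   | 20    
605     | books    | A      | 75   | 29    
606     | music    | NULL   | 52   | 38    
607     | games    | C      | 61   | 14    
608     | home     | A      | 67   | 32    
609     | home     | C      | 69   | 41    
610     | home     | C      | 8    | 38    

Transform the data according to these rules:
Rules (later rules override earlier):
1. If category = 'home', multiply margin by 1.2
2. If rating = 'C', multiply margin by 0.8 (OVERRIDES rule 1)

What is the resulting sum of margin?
263.0

Step 1: Rule 2 takes priority for records with rating = 'C'
  - 6 records: 167 × 0.8 = 133.6
Step 2: Rule 1 applies to remaining records with category = 'home'
  - 2 records: 52 × 1.2 = 62.4
Step 3: Other records unchanged: 67
Step 4: Final sum = 133.6 + 62.4 + 67 = 263.0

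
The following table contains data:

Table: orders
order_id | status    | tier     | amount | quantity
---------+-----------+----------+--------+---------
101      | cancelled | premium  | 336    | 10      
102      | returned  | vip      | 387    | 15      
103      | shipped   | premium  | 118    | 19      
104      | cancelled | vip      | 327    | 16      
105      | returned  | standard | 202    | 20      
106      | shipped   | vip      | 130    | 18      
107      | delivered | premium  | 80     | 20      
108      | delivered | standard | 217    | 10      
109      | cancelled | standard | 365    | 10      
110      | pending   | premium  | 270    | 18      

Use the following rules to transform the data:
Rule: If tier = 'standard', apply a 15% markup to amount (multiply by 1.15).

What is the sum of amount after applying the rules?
2549.6

Step 1: Records with tier = 'standard' have total amount = 784
Step 2: Apply multiplier: 784 × 1.15 = 901.6
Step 3: Other records total: 1648
Step 4: Final sum = 901.6 + 1648 = 2549.6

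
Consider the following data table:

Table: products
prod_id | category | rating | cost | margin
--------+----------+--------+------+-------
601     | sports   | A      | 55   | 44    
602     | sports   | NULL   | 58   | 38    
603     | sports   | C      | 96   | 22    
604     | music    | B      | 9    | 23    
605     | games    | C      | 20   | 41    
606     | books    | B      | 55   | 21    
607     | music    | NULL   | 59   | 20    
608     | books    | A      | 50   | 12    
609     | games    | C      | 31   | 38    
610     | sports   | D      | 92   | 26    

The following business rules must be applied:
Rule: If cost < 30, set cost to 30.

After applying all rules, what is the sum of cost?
556

Step 1: 2 records have cost < 30
Step 2: These records originally summed to 29
Step 3: After setting to minimum: 2 × 30 = 60
Step 4: Unaffected records sum: 496
Step 5: Final sum = 60 + 496 = 556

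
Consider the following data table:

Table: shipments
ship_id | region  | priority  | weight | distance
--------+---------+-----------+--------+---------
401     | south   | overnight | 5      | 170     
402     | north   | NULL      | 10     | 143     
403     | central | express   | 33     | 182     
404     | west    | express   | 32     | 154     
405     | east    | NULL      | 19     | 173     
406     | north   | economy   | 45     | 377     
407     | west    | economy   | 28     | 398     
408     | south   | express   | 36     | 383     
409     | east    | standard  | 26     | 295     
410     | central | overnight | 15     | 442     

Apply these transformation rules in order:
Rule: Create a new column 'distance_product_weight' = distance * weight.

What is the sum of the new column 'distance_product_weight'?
72698

Step 1: For each record, compute distance * weight
Example calculations:
  170 * 5 = 850
  143 * 10 = 1430
  182 * 33 = 6006
  ...
Step 2: Sum all derived values
Step 3: Total = 72698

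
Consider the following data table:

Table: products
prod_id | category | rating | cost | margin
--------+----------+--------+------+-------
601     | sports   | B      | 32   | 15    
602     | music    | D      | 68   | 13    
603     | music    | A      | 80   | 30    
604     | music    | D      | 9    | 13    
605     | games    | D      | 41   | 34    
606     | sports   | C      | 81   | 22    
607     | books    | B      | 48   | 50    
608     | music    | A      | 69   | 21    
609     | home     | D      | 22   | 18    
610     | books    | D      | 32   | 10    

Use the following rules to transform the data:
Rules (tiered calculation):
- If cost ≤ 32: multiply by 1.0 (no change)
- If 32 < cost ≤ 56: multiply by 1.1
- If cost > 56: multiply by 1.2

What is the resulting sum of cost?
550.5

Step 1: Tier 1 (cost ≤ 32): 4 records, sum = 95 × 1.0 = 95.0
Step 2: Tier 2 (32 < cost ≤ 56): 2 records, sum = 89 × 1.1 = 97.9
Step 3: Tier 3 (cost > 56): 4 records, sum = 298 × 1.2 = 357.6
Step 4: Final sum = 95.0 + 97.9 + 357.6 = 550.5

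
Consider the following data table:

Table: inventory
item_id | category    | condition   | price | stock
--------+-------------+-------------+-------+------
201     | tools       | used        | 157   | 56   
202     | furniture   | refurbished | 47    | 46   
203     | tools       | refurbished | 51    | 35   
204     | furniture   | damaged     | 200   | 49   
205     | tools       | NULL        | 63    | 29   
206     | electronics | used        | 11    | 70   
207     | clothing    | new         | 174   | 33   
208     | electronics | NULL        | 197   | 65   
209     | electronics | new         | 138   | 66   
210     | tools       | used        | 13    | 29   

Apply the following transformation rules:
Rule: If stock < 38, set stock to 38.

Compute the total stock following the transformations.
504

Step 1: 4 records have stock < 38
Step 2: These records originally summed to 126
Step 3: After setting to minimum: 4 × 38 = 152
Step 4: Unaffected records sum: 352
Step 5: Final sum = 152 + 352 = 504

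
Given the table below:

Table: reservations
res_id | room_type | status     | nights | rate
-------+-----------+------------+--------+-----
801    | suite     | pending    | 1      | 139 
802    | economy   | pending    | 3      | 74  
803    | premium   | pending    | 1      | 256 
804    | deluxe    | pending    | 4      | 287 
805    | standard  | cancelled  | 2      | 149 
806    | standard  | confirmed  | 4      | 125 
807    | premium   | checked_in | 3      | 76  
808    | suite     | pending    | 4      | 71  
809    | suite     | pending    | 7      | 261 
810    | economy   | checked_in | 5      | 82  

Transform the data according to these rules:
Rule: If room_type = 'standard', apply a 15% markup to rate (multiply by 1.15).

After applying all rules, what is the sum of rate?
1561.1

Step 1: Records with room_type = 'standard' have total rate = 274
Step 2: Apply multiplier: 274 × 1.15 = 315.1
Step 3: Other records total: 1246
Step 4: Final sum = 315.1 + 1246 = 1561.1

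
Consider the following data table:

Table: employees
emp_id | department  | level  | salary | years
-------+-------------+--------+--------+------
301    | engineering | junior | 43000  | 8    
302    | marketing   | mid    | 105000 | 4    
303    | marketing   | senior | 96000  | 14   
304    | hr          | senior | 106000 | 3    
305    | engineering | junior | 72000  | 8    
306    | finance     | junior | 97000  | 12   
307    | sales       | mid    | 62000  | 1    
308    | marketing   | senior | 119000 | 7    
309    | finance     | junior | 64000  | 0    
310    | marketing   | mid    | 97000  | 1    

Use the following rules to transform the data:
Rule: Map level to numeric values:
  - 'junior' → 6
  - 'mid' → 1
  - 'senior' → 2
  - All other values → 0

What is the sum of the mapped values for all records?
33

Step 1: Apply mapping to each record
Step 2: Count by status:
  'junior': 4 records × 6 = 24
  'mid': 3 records × 1 = 3
  'senior': 3 records × 2 = 6
Step 3: Sum all mapped values = 33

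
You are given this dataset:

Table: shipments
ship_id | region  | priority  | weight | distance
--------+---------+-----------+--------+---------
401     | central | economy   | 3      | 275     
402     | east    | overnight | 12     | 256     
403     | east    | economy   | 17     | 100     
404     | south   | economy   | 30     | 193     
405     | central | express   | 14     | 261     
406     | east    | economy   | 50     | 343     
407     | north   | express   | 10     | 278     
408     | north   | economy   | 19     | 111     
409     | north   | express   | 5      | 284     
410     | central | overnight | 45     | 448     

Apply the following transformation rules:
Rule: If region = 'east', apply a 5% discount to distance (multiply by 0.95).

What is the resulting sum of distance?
2514.05

Step 1: Records with region = 'east' have total distance = 699
Step 2: Apply multiplier: 699 × 0.95 = 664.05
Step 3: Other records total: 1850
Step 4: Final sum = 664.05 + 1850 = 2514.05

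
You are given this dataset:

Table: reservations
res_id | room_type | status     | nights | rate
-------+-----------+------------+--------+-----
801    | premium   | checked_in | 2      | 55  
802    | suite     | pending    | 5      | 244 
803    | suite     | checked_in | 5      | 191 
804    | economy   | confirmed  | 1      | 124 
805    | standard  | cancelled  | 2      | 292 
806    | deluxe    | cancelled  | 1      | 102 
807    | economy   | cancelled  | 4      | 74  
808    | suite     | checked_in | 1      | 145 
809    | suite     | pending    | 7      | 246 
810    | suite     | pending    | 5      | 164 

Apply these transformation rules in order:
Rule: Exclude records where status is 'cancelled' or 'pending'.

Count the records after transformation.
4

Step 1: Count records to exclude
  - 3 (cancelled) + 3 (pending) = 6 records
Step 2: Total records: 10
Step 3: Remaining = 10 - 6 = 4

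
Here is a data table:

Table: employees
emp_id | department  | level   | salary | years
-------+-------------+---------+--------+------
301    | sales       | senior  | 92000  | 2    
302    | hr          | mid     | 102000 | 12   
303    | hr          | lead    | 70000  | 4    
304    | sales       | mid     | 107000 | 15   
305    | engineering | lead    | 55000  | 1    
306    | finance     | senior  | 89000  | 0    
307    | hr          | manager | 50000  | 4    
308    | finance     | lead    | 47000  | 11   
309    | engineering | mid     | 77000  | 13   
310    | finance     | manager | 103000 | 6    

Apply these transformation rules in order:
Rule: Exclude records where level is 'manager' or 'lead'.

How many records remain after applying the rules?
5

Step 1: Count records to exclude
  - 2 (manager) + 3 (lead) = 5 records
Step 2: Total records: 10
Step 3: Remaining = 10 - 5 = 5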